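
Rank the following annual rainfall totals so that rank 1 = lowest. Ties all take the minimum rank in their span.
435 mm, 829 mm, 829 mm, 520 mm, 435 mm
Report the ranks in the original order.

Sorted (ascending): 435, 435, 520, 829, 829
The 2 values of 435 occupy positions 1–2 → each gets rank 1.
The 2 values of 829 occupy positions 4–5 → each gets rank 4.

1, 4, 4, 3, 1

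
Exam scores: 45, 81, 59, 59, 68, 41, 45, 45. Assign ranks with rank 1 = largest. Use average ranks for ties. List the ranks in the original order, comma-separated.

6, 1, 3.5, 3.5, 2, 8, 6, 6

Sorted (descending): 81, 68, 59, 59, 45, 45, 45, 41
The 2 values of 59 occupy positions 3–4 → average rank (3+4)/2 = 3.5.
The 3 values of 45 occupy positions 5–7 → average rank 6.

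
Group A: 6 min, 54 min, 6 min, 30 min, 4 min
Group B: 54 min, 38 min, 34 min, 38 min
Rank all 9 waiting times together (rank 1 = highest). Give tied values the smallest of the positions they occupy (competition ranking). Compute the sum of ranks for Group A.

30

Sorted (descending): 54, 54, 38, 38, 34, 30, 6, 6, 4
The 2 values of 54 occupy positions 1–2 → each gets rank 1.
The 2 values of 38 occupy positions 3–4 → each gets rank 3.
The 2 values of 6 occupy positions 7–8 → each gets rank 7.
Group A values → pooled ranks: 6→7, 54→1, 6→7, 30→6, 4→9
Rank sum = 7 + 1 + 7 + 6 + 9 = 30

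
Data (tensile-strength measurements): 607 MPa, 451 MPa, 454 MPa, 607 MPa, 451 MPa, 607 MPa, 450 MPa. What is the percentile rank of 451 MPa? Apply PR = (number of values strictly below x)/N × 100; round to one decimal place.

14.3

N = 7.
Strictly below 451: 1. Equal to 451: 2.
PR = 1/7 × 100 = 14.3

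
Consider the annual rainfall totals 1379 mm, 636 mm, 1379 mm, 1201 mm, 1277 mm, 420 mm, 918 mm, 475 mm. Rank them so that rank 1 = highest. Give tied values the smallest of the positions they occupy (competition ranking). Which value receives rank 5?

Sorted (descending): 1379, 1379, 1277, 1201, 918, 636, 475, 420
The 2 values of 1379 occupy positions 1–2 → each gets rank 1.
Rank 5 → value 918.

918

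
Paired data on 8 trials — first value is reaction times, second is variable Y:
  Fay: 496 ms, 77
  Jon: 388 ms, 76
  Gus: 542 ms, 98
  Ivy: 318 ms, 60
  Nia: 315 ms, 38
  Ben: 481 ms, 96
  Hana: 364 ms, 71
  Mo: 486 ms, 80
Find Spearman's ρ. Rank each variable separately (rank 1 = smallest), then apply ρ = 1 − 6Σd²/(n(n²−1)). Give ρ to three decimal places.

0.905

Ranks of variable 1: 7, 4, 8, 2, 1, 5, 3, 6
Ranks of variable 2: 5, 4, 8, 2, 1, 7, 3, 6
d = r₁ − r₂: 2, 0, 0, 0, 0, -2, 0, 0
d²: 4, 0, 0, 0, 0, 4, 0, 0; Σd² = 8
ρ = 1 − 6·8/(8·63) = 1 − 48/504 = 0.905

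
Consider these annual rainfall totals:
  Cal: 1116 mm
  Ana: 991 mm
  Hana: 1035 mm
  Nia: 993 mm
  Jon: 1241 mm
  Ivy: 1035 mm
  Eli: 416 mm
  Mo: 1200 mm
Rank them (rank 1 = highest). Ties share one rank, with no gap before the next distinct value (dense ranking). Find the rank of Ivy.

Sorted (descending): 1241, 1200, 1116, 1035, 1035, 993, 991, 416
The 2 values of 1035 share dense rank 4.
Remaining distinct values take the next consecutive integers.
Ivy has value 1035 mm → rank 4.

4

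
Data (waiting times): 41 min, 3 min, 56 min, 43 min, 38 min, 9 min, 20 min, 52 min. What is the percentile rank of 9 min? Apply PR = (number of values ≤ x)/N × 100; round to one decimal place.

25.0

N = 8.
Strictly below 9: 1. Equal to 9: 1.
PR = 2/8 × 100 = 25.0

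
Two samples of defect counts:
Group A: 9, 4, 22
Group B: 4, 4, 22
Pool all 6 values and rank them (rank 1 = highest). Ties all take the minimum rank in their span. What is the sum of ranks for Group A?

8

Sorted (descending): 22, 22, 9, 4, 4, 4
The 2 values of 22 occupy positions 1–2 → each gets rank 1.
The 3 values of 4 occupy positions 4–6 → each gets rank 4.
Group A values → pooled ranks: 9→3, 4→4, 22→1
Rank sum = 3 + 4 + 1 = 8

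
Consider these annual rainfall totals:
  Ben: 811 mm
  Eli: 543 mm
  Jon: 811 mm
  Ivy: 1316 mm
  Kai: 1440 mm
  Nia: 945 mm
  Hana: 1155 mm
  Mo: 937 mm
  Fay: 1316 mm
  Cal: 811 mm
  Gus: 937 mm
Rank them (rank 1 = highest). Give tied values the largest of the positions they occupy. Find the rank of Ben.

10

Sorted (descending): 1440, 1316, 1316, 1155, 945, 937, 937, 811, 811, 811, 543
The 2 values of 1316 occupy positions 2–3 → each gets rank 3.
The 2 values of 937 occupy positions 6–7 → each gets rank 7.
The 3 values of 811 occupy positions 8–10 → each gets rank 10.
Ben has value 811 mm → rank 10.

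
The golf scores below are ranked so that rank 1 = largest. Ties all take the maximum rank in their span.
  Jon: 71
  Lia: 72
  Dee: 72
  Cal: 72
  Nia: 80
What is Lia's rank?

Sorted (descending): 80, 72, 72, 72, 71
The 3 values of 72 occupy positions 2–4 → each gets rank 4.
Lia has value 72 → rank 4.

4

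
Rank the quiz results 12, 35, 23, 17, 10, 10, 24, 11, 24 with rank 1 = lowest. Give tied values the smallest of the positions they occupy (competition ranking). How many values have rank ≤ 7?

8

Sorted (ascending): 10, 10, 11, 12, 17, 23, 24, 24, 35
The 2 values of 10 occupy positions 1–2 → each gets rank 1.
The 2 values of 24 occupy positions 7–8 → each gets rank 7.
Ranks ≤ 7: {1, 1, 3, 4, 5, 6, 7, 7} → 8 values.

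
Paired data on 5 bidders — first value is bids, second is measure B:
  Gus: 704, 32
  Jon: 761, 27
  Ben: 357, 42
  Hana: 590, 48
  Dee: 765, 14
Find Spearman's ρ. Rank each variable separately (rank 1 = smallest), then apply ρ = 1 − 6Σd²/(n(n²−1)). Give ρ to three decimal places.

-0.900

Ranks of variable 1: 3, 4, 1, 2, 5
Ranks of variable 2: 3, 2, 4, 5, 1
d = r₁ − r₂: 0, 2, -3, -3, 4
d²: 0, 4, 9, 9, 16; Σd² = 38
ρ = 1 − 6·38/(5·24) = 1 − 228/120 = -0.900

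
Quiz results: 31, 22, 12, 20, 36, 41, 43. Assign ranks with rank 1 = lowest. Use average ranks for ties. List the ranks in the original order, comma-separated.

4, 3, 1, 2, 5, 6, 7

Sorted (ascending): 12, 20, 22, 31, 36, 41, 43
No ties — each value takes its position as its rank.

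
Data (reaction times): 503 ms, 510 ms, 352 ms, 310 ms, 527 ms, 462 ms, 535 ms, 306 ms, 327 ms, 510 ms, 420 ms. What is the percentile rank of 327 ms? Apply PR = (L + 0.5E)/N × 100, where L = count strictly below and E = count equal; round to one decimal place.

N = 11.
Strictly below 327: 2. Equal to 327: 1.
PR = (2 + 0.5·1)/11 × 100 = 22.7

22.7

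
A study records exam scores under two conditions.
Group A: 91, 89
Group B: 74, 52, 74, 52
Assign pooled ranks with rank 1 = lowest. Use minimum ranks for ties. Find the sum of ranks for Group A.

Sorted (ascending): 52, 52, 74, 74, 89, 91
The 2 values of 52 occupy positions 1–2 → each gets rank 1.
The 2 values of 74 occupy positions 3–4 → each gets rank 3.
Group A values → pooled ranks: 91→6, 89→5
Rank sum = 6 + 5 = 11

11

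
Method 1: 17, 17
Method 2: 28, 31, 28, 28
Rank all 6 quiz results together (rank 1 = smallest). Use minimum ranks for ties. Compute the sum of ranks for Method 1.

2

Sorted (ascending): 17, 17, 28, 28, 28, 31
The 2 values of 17 occupy positions 1–2 → each gets rank 1.
The 3 values of 28 occupy positions 3–5 → each gets rank 3.
Method 1 values → pooled ranks: 17→1, 17→1
Rank sum = 1 + 1 = 2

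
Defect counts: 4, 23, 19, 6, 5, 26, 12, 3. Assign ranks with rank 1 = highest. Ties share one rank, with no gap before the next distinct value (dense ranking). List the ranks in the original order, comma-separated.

7, 2, 3, 5, 6, 1, 4, 8

Sorted (descending): 26, 23, 19, 12, 6, 5, 4, 3
No ties — each value takes its position as its rank.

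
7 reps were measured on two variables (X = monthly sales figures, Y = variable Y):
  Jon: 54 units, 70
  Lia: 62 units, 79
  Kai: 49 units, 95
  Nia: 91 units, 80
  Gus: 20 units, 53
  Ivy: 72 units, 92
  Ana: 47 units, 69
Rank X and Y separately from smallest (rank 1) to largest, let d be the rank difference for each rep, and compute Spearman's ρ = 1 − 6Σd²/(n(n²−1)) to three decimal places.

Ranks of variable 1: 4, 5, 3, 7, 1, 6, 2
Ranks of variable 2: 3, 4, 7, 5, 1, 6, 2
d = r₁ − r₂: 1, 1, -4, 2, 0, 0, 0
d²: 1, 1, 16, 4, 0, 0, 0; Σd² = 22
ρ = 1 − 6·22/(7·48) = 1 − 132/336 = 0.607

0.607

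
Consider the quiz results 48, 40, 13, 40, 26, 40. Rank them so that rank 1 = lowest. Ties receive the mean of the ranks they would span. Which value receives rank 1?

13

Sorted (ascending): 13, 26, 40, 40, 40, 48
The 3 values of 40 occupy positions 3–5 → average rank 4.
Rank 1 → value 13.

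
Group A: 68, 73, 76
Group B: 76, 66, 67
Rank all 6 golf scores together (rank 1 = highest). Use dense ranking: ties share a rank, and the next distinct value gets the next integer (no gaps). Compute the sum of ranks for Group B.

Sorted (descending): 76, 76, 73, 68, 67, 66
The 2 values of 76 share dense rank 1.
Remaining distinct values take the next consecutive integers.
Group B values → pooled ranks: 76→1, 66→5, 67→4
Rank sum = 1 + 5 + 4 = 10

10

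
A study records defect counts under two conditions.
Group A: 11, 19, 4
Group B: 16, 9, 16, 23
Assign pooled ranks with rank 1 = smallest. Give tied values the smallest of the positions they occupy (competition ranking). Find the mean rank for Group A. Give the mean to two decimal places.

3.33

Sorted (ascending): 4, 9, 11, 16, 16, 19, 23
The 2 values of 16 occupy positions 4–5 → each gets rank 4.
Group A values → pooled ranks: 11→3, 19→6, 4→1
Mean rank = (3 + 6 + 1) / 3 = 3.33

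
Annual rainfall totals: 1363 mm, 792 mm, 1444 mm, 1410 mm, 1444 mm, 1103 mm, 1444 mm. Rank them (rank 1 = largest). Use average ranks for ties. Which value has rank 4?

1410

Sorted (descending): 1444, 1444, 1444, 1410, 1363, 1103, 792
The 3 values of 1444 occupy positions 1–3 → average rank 2.
Rank 4 → value 1410.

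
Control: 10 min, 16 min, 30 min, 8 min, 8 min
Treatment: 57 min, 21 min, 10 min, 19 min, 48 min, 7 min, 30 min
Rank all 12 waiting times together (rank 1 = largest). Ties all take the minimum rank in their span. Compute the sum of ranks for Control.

38

Sorted (descending): 57, 48, 30, 30, 21, 19, 16, 10, 10, 8, 8, 7
The 2 values of 30 occupy positions 3–4 → each gets rank 3.
The 2 values of 10 occupy positions 8–9 → each gets rank 8.
The 2 values of 8 occupy positions 10–11 → each gets rank 10.
Control values → pooled ranks: 10→8, 16→7, 30→3, 8→10, 8→10
Rank sum = 8 + 7 + 3 + 10 + 10 = 38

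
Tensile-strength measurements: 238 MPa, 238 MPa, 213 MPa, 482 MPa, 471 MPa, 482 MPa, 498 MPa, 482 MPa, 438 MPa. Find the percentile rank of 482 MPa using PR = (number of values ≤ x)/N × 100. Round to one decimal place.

88.9

N = 9.
Strictly below 482: 5. Equal to 482: 3.
PR = 8/9 × 100 = 88.9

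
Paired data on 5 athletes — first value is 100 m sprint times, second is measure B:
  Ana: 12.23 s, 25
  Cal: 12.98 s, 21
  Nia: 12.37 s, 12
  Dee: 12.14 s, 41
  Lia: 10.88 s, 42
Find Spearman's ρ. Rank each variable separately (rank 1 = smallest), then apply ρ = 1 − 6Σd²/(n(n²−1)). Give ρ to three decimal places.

-0.900

Ranks of variable 1: 3, 5, 4, 2, 1
Ranks of variable 2: 3, 2, 1, 4, 5
d = r₁ − r₂: 0, 3, 3, -2, -4
d²: 0, 9, 9, 4, 16; Σd² = 38
ρ = 1 − 6·38/(5·24) = 1 − 228/120 = -0.900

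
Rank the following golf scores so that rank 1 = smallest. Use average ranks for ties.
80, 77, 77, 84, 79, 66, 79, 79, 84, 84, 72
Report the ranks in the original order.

8, 3.5, 3.5, 10, 6, 1, 6, 6, 10, 10, 2

Sorted (ascending): 66, 72, 77, 77, 79, 79, 79, 80, 84, 84, 84
The 2 values of 77 occupy positions 3–4 → average rank (3+4)/2 = 3.5.
The 3 values of 79 occupy positions 5–7 → average rank 6.
The 3 values of 84 occupy positions 9–11 → average rank 10.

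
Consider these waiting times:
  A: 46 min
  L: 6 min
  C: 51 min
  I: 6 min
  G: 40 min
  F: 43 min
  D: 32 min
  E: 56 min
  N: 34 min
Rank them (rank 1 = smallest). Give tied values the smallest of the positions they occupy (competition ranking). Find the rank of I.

1

Sorted (ascending): 6, 6, 32, 34, 40, 43, 46, 51, 56
The 2 values of 6 occupy positions 1–2 → each gets rank 1.
I has value 6 min → rank 1.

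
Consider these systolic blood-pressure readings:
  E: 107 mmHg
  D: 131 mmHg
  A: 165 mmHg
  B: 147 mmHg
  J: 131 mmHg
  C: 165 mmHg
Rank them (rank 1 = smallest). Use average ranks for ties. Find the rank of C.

Sorted (ascending): 107, 131, 131, 147, 165, 165
The 2 values of 131 occupy positions 2–3 → average rank (2+3)/2 = 2.5.
The 2 values of 165 occupy positions 5–6 → average rank (5+6)/2 = 5.5.
C has value 165 mmHg → rank 5.5.

5.5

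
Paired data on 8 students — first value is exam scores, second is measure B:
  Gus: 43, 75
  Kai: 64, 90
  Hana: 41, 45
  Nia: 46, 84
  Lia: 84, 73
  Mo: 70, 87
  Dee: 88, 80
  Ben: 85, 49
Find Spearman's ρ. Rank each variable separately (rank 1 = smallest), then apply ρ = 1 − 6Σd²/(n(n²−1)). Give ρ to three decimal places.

Ranks of variable 1: 2, 4, 1, 3, 6, 5, 8, 7
Ranks of variable 2: 4, 8, 1, 6, 3, 7, 5, 2
d = r₁ − r₂: -2, -4, 0, -3, 3, -2, 3, 5
d²: 4, 16, 0, 9, 9, 4, 9, 25; Σd² = 76
ρ = 1 − 6·76/(8·63) = 1 − 456/504 = 0.095

0.095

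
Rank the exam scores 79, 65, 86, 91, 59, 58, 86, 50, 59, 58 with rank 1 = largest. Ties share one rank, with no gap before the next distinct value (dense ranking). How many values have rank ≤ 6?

9

Sorted (descending): 91, 86, 86, 79, 65, 59, 59, 58, 58, 50
The 2 values of 86 share dense rank 2.
The 2 values of 59 share dense rank 5.
The 2 values of 58 share dense rank 6.
Remaining distinct values take the next consecutive integers.
Ranks ≤ 6: {1, 2, 2, 3, 4, 5, 5, 6, 6} → 9 values.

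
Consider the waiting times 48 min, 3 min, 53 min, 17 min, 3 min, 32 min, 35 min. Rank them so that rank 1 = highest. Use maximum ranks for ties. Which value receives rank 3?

Sorted (descending): 53, 48, 35, 32, 17, 3, 3
The 2 values of 3 occupy positions 6–7 → each gets rank 7.
Rank 3 → value 35.

35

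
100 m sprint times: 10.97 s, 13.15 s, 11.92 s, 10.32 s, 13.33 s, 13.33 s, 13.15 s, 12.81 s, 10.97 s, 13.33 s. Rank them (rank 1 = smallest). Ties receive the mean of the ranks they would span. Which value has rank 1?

Sorted (ascending): 10.32, 10.97, 10.97, 11.92, 12.81, 13.15, 13.15, 13.33, 13.33, 13.33
The 2 values of 10.97 occupy positions 2–3 → average rank (2+3)/2 = 2.5.
The 2 values of 13.15 occupy positions 6–7 → average rank (6+7)/2 = 6.5.
The 3 values of 13.33 occupy positions 8–10 → average rank 9.
Rank 1 → value 10.32.

10.32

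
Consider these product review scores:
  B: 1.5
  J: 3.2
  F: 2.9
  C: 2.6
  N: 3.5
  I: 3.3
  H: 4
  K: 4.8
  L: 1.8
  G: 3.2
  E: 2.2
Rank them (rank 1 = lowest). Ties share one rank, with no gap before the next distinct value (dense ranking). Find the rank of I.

7

Sorted (ascending): 1.5, 1.8, 2.2, 2.6, 2.9, 3.2, 3.2, 3.3, 3.5, 4, 4.8
The 2 values of 3.2 share dense rank 6.
Remaining distinct values take the next consecutive integers.
I has value 3.3 → rank 7.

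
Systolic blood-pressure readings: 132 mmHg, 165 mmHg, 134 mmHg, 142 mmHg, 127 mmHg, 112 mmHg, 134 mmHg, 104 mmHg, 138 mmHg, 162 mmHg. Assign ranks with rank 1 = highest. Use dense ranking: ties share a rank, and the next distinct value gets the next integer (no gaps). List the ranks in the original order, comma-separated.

6, 1, 5, 3, 7, 8, 5, 9, 4, 2

Sorted (descending): 165, 162, 142, 138, 134, 134, 132, 127, 112, 104
The 2 values of 134 share dense rank 5.
Remaining distinct values take the next consecutive integers.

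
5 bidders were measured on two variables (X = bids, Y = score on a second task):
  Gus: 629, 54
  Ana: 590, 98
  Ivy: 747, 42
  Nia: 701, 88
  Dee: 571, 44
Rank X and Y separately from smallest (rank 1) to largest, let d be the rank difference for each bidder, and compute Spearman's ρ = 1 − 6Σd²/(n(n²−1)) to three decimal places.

Ranks of variable 1: 3, 2, 5, 4, 1
Ranks of variable 2: 3, 5, 1, 4, 2
d = r₁ − r₂: 0, -3, 4, 0, -1
d²: 0, 9, 16, 0, 1; Σd² = 26
ρ = 1 − 6·26/(5·24) = 1 − 156/120 = -0.300

-0.300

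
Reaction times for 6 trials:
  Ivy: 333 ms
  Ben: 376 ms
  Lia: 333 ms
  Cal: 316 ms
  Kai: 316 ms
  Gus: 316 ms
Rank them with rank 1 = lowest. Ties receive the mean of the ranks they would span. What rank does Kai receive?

Sorted (ascending): 316, 316, 316, 333, 333, 376
The 3 values of 316 occupy positions 1–3 → average rank 2.
The 2 values of 333 occupy positions 4–5 → average rank (4+5)/2 = 4.5.
Kai has value 316 ms → rank 2.

2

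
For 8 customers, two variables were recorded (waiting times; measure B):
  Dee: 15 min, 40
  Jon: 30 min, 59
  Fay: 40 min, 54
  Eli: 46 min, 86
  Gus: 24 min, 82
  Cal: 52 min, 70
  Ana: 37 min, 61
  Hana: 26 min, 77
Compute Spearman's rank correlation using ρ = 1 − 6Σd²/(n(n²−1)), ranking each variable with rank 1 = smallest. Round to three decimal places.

Ranks of variable 1: 1, 4, 6, 7, 2, 8, 5, 3
Ranks of variable 2: 1, 3, 2, 8, 7, 5, 4, 6
d = r₁ − r₂: 0, 1, 4, -1, -5, 3, 1, -3
d²: 0, 1, 16, 1, 25, 9, 1, 9; Σd² = 62
ρ = 1 − 6·62/(8·63) = 1 − 372/504 = 0.262

0.262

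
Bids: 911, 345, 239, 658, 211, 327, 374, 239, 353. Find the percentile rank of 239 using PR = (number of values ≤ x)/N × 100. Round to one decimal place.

N = 9.
Strictly below 239: 1. Equal to 239: 2.
PR = 3/9 × 100 = 33.3

33.3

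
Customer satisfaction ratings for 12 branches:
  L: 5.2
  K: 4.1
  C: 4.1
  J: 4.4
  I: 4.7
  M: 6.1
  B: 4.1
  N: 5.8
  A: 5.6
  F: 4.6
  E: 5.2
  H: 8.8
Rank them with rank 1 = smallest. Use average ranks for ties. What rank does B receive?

Sorted (ascending): 4.1, 4.1, 4.1, 4.4, 4.6, 4.7, 5.2, 5.2, 5.6, 5.8, 6.1, 8.8
The 3 values of 4.1 occupy positions 1–3 → average rank 2.
The 2 values of 5.2 occupy positions 7–8 → average rank (7+8)/2 = 7.5.
B has value 4.1 → rank 2.

2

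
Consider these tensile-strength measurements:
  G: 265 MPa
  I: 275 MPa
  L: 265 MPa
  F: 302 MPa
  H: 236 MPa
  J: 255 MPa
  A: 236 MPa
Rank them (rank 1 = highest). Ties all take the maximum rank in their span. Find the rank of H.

7

Sorted (descending): 302, 275, 265, 265, 255, 236, 236
The 2 values of 265 occupy positions 3–4 → each gets rank 4.
The 2 values of 236 occupy positions 6–7 → each gets rank 7.
H has value 236 MPa → rank 7.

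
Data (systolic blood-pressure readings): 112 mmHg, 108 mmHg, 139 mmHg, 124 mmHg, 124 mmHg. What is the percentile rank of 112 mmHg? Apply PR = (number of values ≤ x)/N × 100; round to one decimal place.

N = 5.
Strictly below 112: 1. Equal to 112: 1.
PR = 2/5 × 100 = 40.0

40.0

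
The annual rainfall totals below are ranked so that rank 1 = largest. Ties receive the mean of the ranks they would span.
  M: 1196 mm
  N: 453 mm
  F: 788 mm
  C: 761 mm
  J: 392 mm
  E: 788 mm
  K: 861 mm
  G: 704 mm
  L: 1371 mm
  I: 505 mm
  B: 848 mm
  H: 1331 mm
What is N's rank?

11

Sorted (descending): 1371, 1331, 1196, 861, 848, 788, 788, 761, 704, 505, 453, 392
The 2 values of 788 occupy positions 6–7 → average rank (6+7)/2 = 6.5.
N has value 453 mm → rank 11.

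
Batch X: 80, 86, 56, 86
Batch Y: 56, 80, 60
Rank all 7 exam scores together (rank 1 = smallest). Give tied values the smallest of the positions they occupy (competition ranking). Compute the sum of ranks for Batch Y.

Sorted (ascending): 56, 56, 60, 80, 80, 86, 86
The 2 values of 56 occupy positions 1–2 → each gets rank 1.
The 2 values of 80 occupy positions 4–5 → each gets rank 4.
The 2 values of 86 occupy positions 6–7 → each gets rank 6.
Batch Y values → pooled ranks: 56→1, 80→4, 60→3
Rank sum = 1 + 4 + 3 = 8

8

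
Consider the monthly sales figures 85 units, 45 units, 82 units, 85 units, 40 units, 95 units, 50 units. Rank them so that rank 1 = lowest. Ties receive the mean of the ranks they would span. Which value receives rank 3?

Sorted (ascending): 40, 45, 50, 82, 85, 85, 95
The 2 values of 85 occupy positions 5–6 → average rank (5+6)/2 = 5.5.
Rank 3 → value 50.

50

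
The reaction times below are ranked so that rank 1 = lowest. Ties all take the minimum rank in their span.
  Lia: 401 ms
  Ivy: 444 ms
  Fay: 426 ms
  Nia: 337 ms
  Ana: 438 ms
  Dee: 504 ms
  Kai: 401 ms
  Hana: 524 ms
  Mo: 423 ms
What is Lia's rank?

2

Sorted (ascending): 337, 401, 401, 423, 426, 438, 444, 504, 524
The 2 values of 401 occupy positions 2–3 → each gets rank 2.
Lia has value 401 ms → rank 2.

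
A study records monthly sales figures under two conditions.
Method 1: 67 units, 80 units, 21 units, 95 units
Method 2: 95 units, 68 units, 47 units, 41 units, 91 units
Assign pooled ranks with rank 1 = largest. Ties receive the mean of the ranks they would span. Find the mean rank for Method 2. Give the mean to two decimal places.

Sorted (descending): 95, 95, 91, 80, 68, 67, 47, 41, 21
The 2 values of 95 occupy positions 1–2 → average rank (1+2)/2 = 1.5.
Method 2 values → pooled ranks: 95→1.5, 68→5, 47→7, 41→8, 91→3
Mean rank = (1.5 + 5 + 7 + 8 + 3) / 5 = 4.90

4.90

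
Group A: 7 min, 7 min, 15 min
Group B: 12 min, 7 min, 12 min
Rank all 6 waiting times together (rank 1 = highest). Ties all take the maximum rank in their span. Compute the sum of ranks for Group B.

Sorted (descending): 15, 12, 12, 7, 7, 7
The 2 values of 12 occupy positions 2–3 → each gets rank 3.
The 3 values of 7 occupy positions 4–6 → each gets rank 6.
Group B values → pooled ranks: 12→3, 7→6, 12→3
Rank sum = 3 + 6 + 3 = 12

12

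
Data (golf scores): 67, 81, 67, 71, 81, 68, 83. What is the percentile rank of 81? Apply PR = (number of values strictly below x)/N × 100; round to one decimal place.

57.1

N = 7.
Strictly below 81: 4. Equal to 81: 2.
PR = 4/7 × 100 = 57.1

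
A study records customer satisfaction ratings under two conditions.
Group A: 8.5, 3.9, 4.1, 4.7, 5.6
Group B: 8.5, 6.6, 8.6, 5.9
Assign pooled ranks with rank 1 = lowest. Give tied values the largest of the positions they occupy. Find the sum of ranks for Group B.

Sorted (ascending): 3.9, 4.1, 4.7, 5.6, 5.9, 6.6, 8.5, 8.5, 8.6
The 2 values of 8.5 occupy positions 7–8 → each gets rank 8.
Group B values → pooled ranks: 8.5→8, 6.6→6, 8.6→9, 5.9→5
Rank sum = 8 + 6 + 9 + 5 = 28

28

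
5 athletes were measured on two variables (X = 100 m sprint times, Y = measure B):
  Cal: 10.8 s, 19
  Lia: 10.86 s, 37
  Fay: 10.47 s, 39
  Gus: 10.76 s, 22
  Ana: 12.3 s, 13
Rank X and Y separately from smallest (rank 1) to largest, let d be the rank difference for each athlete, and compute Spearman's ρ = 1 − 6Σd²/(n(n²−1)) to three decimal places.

-0.700

Ranks of variable 1: 3, 4, 1, 2, 5
Ranks of variable 2: 2, 4, 5, 3, 1
d = r₁ − r₂: 1, 0, -4, -1, 4
d²: 1, 0, 16, 1, 16; Σd² = 34
ρ = 1 − 6·34/(5·24) = 1 − 204/120 = -0.700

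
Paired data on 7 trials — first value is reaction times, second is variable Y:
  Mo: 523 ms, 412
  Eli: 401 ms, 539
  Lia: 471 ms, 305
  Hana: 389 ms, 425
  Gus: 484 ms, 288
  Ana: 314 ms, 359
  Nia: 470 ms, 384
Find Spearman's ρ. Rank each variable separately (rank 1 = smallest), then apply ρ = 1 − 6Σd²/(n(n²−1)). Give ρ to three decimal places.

Ranks of variable 1: 7, 3, 5, 2, 6, 1, 4
Ranks of variable 2: 5, 7, 2, 6, 1, 3, 4
d = r₁ − r₂: 2, -4, 3, -4, 5, -2, 0
d²: 4, 16, 9, 16, 25, 4, 0; Σd² = 74
ρ = 1 − 6·74/(7·48) = 1 − 444/336 = -0.321

-0.321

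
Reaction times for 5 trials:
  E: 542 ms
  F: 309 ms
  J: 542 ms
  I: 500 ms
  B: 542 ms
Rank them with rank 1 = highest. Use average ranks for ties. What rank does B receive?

2

Sorted (descending): 542, 542, 542, 500, 309
The 3 values of 542 occupy positions 1–3 → average rank 2.
B has value 542 ms → rank 2.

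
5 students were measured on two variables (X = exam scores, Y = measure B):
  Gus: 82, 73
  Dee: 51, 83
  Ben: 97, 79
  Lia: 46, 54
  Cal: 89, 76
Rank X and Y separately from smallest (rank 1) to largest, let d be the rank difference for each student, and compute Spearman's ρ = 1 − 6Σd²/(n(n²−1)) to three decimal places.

0.400

Ranks of variable 1: 3, 2, 5, 1, 4
Ranks of variable 2: 2, 5, 4, 1, 3
d = r₁ − r₂: 1, -3, 1, 0, 1
d²: 1, 9, 1, 0, 1; Σd² = 12
ρ = 1 − 6·12/(5·24) = 1 − 72/120 = 0.400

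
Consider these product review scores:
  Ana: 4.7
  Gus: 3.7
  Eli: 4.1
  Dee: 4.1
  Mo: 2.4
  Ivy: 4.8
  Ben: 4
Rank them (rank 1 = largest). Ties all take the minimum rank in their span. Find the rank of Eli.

Sorted (descending): 4.8, 4.7, 4.1, 4.1, 4, 3.7, 2.4
The 2 values of 4.1 occupy positions 3–4 → each gets rank 3.
Eli has value 4.1 → rank 3.

3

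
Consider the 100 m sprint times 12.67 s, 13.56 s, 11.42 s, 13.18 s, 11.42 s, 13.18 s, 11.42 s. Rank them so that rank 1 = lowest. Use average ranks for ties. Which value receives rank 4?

Sorted (ascending): 11.42, 11.42, 11.42, 12.67, 13.18, 13.18, 13.56
The 3 values of 11.42 occupy positions 1–3 → average rank 2.
The 2 values of 13.18 occupy positions 5–6 → average rank (5+6)/2 = 5.5.
Rank 4 → value 12.67.

12.67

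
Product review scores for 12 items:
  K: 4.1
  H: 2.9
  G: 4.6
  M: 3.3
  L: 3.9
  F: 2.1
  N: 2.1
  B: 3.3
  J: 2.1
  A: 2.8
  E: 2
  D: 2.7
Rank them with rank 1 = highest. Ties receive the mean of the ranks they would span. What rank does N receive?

10

Sorted (descending): 4.6, 4.1, 3.9, 3.3, 3.3, 2.9, 2.8, 2.7, 2.1, 2.1, 2.1, 2
The 2 values of 3.3 occupy positions 4–5 → average rank (4+5)/2 = 4.5.
The 3 values of 2.1 occupy positions 9–11 → average rank 10.
N has value 2.1 → rank 10.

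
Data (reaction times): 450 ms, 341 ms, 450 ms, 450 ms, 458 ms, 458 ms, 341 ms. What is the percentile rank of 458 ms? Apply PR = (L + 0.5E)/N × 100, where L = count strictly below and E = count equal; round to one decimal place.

85.7

N = 7.
Strictly below 458: 5. Equal to 458: 2.
PR = (5 + 0.5·2)/7 × 100 = 85.7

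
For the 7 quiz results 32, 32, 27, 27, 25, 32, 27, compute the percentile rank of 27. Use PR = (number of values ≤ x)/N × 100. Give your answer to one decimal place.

57.1

N = 7.
Strictly below 27: 1. Equal to 27: 3.
PR = 4/7 × 100 = 57.1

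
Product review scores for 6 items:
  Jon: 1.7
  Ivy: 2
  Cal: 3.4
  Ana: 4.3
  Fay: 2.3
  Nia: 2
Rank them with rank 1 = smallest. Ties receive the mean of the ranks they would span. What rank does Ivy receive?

2.5

Sorted (ascending): 1.7, 2, 2, 2.3, 3.4, 4.3
The 2 values of 2 occupy positions 2–3 → average rank (2+3)/2 = 2.5.
Ivy has value 2 → rank 2.5.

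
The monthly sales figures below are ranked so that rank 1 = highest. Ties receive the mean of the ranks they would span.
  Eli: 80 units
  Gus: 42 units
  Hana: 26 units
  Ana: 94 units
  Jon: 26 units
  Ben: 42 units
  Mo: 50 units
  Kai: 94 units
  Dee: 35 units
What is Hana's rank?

8.5

Sorted (descending): 94, 94, 80, 50, 42, 42, 35, 26, 26
The 2 values of 94 occupy positions 1–2 → average rank (1+2)/2 = 1.5.
The 2 values of 42 occupy positions 5–6 → average rank (5+6)/2 = 5.5.
The 2 values of 26 occupy positions 8–9 → average rank (8+9)/2 = 8.5.
Hana has value 26 units → rank 8.5.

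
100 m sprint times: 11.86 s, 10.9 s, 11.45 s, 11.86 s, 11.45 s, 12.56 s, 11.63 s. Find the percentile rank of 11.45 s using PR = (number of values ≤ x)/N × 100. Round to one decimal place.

42.9

N = 7.
Strictly below 11.45: 1. Equal to 11.45: 2.
PR = 3/7 × 100 = 42.9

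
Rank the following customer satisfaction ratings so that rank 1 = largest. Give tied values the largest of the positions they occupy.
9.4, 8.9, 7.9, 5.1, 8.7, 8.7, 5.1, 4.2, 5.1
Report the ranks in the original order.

Sorted (descending): 9.4, 8.9, 8.7, 8.7, 7.9, 5.1, 5.1, 5.1, 4.2
The 2 values of 8.7 occupy positions 3–4 → each gets rank 4.
The 3 values of 5.1 occupy positions 6–8 → each gets rank 8.

1, 2, 5, 8, 4, 4, 8, 9, 8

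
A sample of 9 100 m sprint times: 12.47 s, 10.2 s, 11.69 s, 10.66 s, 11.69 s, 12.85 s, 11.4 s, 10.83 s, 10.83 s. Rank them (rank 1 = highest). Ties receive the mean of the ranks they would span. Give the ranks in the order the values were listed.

Sorted (descending): 12.85, 12.47, 11.69, 11.69, 11.4, 10.83, 10.83, 10.66, 10.2
The 2 values of 11.69 occupy positions 3–4 → average rank (3+4)/2 = 3.5.
The 2 values of 10.83 occupy positions 6–7 → average rank (6+7)/2 = 6.5.

2, 9, 3.5, 8, 3.5, 1, 5, 6.5, 6.5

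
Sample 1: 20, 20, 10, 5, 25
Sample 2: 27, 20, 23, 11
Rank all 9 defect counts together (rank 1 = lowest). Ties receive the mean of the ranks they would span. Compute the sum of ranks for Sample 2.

24

Sorted (ascending): 5, 10, 11, 20, 20, 20, 23, 25, 27
The 3 values of 20 occupy positions 4–6 → average rank 5.
Sample 2 values → pooled ranks: 27→9, 20→5, 23→7, 11→3
Rank sum = 9 + 5 + 7 + 3 = 24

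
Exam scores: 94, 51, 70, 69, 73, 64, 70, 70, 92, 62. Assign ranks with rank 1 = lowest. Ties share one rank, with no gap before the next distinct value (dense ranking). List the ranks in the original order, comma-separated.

Sorted (ascending): 51, 62, 64, 69, 70, 70, 70, 73, 92, 94
The 3 values of 70 share dense rank 5.
Remaining distinct values take the next consecutive integers.

8, 1, 5, 4, 6, 3, 5, 5, 7, 2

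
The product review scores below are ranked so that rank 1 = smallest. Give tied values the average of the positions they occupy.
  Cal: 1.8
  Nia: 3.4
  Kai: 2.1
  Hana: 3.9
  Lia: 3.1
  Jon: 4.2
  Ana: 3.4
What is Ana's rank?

4.5

Sorted (ascending): 1.8, 2.1, 3.1, 3.4, 3.4, 3.9, 4.2
The 2 values of 3.4 occupy positions 4–5 → average rank (4+5)/2 = 4.5.
Ana has value 3.4 → rank 4.5.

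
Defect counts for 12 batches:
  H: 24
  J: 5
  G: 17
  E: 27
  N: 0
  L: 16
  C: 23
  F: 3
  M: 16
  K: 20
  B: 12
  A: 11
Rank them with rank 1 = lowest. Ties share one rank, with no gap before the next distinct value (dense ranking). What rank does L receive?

Sorted (ascending): 0, 3, 5, 11, 12, 16, 16, 17, 20, 23, 24, 27
The 2 values of 16 share dense rank 6.
Remaining distinct values take the next consecutive integers.
L has value 16 → rank 6.

6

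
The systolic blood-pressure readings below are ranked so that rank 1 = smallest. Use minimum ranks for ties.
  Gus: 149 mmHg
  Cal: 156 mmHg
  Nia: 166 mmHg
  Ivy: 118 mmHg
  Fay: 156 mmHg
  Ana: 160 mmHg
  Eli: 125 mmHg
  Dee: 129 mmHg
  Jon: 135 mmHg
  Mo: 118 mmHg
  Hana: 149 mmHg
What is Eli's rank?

Sorted (ascending): 118, 118, 125, 129, 135, 149, 149, 156, 156, 160, 166
The 2 values of 118 occupy positions 1–2 → each gets rank 1.
The 2 values of 149 occupy positions 6–7 → each gets rank 6.
The 2 values of 156 occupy positions 8–9 → each gets rank 8.
Eli has value 125 mmHg → rank 3.

3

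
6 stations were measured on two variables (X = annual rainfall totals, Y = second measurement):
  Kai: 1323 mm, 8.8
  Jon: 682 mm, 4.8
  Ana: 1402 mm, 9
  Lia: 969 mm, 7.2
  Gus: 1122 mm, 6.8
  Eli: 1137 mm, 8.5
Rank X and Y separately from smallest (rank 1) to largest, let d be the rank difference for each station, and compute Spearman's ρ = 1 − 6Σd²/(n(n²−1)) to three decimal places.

0.943

Ranks of variable 1: 5, 1, 6, 2, 3, 4
Ranks of variable 2: 5, 1, 6, 3, 2, 4
d = r₁ − r₂: 0, 0, 0, -1, 1, 0
d²: 0, 0, 0, 1, 1, 0; Σd² = 2
ρ = 1 − 6·2/(6·35) = 1 − 12/210 = 0.943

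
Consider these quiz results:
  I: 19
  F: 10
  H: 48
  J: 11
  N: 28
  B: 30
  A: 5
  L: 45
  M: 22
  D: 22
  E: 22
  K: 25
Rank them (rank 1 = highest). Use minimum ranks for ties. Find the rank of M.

6

Sorted (descending): 48, 45, 30, 28, 25, 22, 22, 22, 19, 11, 10, 5
The 3 values of 22 occupy positions 6–8 → each gets rank 6.
M has value 22 → rank 6.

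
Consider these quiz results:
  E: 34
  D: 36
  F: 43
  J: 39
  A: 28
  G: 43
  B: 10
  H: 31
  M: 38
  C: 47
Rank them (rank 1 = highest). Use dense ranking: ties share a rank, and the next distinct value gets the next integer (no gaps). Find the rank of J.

Sorted (descending): 47, 43, 43, 39, 38, 36, 34, 31, 28, 10
The 2 values of 43 share dense rank 2.
Remaining distinct values take the next consecutive integers.
J has value 39 → rank 3.

3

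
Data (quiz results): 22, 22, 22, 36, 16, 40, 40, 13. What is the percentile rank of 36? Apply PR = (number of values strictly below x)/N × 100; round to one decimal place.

N = 8.
Strictly below 36: 5. Equal to 36: 1.
PR = 5/8 × 100 = 62.5

62.5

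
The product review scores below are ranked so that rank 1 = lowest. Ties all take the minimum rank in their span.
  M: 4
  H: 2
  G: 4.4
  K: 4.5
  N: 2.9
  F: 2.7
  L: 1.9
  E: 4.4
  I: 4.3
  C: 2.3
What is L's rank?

1

Sorted (ascending): 1.9, 2, 2.3, 2.7, 2.9, 4, 4.3, 4.4, 4.4, 4.5
The 2 values of 4.4 occupy positions 8–9 → each gets rank 8.
L has value 1.9 → rank 1.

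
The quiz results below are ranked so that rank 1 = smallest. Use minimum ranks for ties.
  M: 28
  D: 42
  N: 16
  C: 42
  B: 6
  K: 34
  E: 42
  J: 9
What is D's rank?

Sorted (ascending): 6, 9, 16, 28, 34, 42, 42, 42
The 3 values of 42 occupy positions 6–8 → each gets rank 6.
D has value 42 → rank 6.

6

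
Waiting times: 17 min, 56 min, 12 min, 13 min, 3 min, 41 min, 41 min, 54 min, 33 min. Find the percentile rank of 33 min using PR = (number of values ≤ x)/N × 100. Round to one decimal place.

55.6

N = 9.
Strictly below 33: 4. Equal to 33: 1.
PR = 5/9 × 100 = 55.6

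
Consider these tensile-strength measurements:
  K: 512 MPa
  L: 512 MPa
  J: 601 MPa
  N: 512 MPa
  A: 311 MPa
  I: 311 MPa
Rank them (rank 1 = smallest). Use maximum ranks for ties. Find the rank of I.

Sorted (ascending): 311, 311, 512, 512, 512, 601
The 2 values of 311 occupy positions 1–2 → each gets rank 2.
The 3 values of 512 occupy positions 3–5 → each gets rank 5.
I has value 311 MPa → rank 2.

2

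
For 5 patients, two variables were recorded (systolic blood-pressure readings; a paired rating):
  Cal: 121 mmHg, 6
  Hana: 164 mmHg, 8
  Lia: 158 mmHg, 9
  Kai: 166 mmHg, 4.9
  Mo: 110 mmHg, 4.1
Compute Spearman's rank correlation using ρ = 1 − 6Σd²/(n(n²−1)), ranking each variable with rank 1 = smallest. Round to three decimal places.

Ranks of variable 1: 2, 4, 3, 5, 1
Ranks of variable 2: 3, 4, 5, 2, 1
d = r₁ − r₂: -1, 0, -2, 3, 0
d²: 1, 0, 4, 9, 0; Σd² = 14
ρ = 1 − 6·14/(5·24) = 1 − 84/120 = 0.300

0.300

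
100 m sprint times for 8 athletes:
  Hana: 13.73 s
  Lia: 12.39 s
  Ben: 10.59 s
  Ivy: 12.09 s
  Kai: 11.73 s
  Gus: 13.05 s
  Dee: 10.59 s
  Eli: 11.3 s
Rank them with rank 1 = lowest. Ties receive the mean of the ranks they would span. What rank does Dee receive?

Sorted (ascending): 10.59, 10.59, 11.3, 11.73, 12.09, 12.39, 13.05, 13.73
The 2 values of 10.59 occupy positions 1–2 → average rank (1+2)/2 = 1.5.
Dee has value 10.59 s → rank 1.5.

1.5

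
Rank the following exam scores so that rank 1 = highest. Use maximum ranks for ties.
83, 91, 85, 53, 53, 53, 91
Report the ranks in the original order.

4, 2, 3, 7, 7, 7, 2

Sorted (descending): 91, 91, 85, 83, 53, 53, 53
The 2 values of 91 occupy positions 1–2 → each gets rank 2.
The 3 values of 53 occupy positions 5–7 → each gets rank 7.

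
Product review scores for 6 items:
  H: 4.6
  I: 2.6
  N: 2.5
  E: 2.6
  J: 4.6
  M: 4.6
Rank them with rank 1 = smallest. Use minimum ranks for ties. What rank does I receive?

2

Sorted (ascending): 2.5, 2.6, 2.6, 4.6, 4.6, 4.6
The 2 values of 2.6 occupy positions 2–3 → each gets rank 2.
The 3 values of 4.6 occupy positions 4–6 → each gets rank 4.
I has value 2.6 → rank 2.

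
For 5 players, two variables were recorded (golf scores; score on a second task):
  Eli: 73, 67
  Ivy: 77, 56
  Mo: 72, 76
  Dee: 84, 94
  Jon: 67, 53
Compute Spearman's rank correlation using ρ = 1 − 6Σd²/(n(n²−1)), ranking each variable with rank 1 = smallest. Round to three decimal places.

Ranks of variable 1: 3, 4, 2, 5, 1
Ranks of variable 2: 3, 2, 4, 5, 1
d = r₁ − r₂: 0, 2, -2, 0, 0
d²: 0, 4, 4, 0, 0; Σd² = 8
ρ = 1 − 6·8/(5·24) = 1 − 48/120 = 0.600

0.600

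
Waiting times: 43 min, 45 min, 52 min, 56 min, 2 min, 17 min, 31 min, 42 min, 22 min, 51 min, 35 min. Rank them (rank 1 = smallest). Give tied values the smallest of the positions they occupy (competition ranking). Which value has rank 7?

Sorted (ascending): 2, 17, 22, 31, 35, 42, 43, 45, 51, 52, 56
No ties — each value takes its position as its rank.
Rank 7 → value 43.

43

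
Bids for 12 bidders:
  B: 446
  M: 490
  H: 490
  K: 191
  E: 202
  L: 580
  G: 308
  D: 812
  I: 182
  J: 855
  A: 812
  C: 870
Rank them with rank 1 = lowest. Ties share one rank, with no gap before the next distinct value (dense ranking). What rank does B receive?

5

Sorted (ascending): 182, 191, 202, 308, 446, 490, 490, 580, 812, 812, 855, 870
The 2 values of 490 share dense rank 6.
The 2 values of 812 share dense rank 8.
Remaining distinct values take the next consecutive integers.
B has value 446 → rank 5.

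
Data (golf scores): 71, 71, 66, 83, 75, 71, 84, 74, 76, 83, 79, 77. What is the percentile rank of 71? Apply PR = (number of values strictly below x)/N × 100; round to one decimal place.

8.3

N = 12.
Strictly below 71: 1. Equal to 71: 3.
PR = 1/12 × 100 = 8.3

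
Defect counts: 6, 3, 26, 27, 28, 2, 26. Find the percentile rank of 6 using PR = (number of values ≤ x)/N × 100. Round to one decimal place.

N = 7.
Strictly below 6: 2. Equal to 6: 1.
PR = 3/7 × 100 = 42.9

42.9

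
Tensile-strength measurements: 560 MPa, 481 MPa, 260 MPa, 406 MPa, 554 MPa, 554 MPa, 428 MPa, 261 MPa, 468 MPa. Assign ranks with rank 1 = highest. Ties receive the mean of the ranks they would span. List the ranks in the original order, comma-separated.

1, 4, 9, 7, 2.5, 2.5, 6, 8, 5

Sorted (descending): 560, 554, 554, 481, 468, 428, 406, 261, 260
The 2 values of 554 occupy positions 2–3 → average rank (2+3)/2 = 2.5.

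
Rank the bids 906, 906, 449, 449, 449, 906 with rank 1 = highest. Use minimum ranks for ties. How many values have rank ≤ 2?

Sorted (descending): 906, 906, 906, 449, 449, 449
The 3 values of 906 occupy positions 1–3 → each gets rank 1.
The 3 values of 449 occupy positions 4–6 → each gets rank 4.
Ranks ≤ 2: {1, 1, 1} → 3 values.

3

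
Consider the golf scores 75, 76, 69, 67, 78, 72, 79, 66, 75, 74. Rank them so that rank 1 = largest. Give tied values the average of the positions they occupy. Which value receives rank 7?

72

Sorted (descending): 79, 78, 76, 75, 75, 74, 72, 69, 67, 66
The 2 values of 75 occupy positions 4–5 → average rank (4+5)/2 = 4.5.
Rank 7 → value 72.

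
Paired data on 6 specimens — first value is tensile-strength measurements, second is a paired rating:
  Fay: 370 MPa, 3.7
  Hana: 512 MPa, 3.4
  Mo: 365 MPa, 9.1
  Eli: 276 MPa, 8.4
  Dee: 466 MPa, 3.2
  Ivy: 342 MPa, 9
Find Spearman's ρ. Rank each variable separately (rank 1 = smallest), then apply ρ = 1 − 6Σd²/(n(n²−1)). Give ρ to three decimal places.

Ranks of variable 1: 4, 6, 3, 1, 5, 2
Ranks of variable 2: 3, 2, 6, 4, 1, 5
d = r₁ − r₂: 1, 4, -3, -3, 4, -3
d²: 1, 16, 9, 9, 16, 9; Σd² = 60
ρ = 1 − 6·60/(6·35) = 1 − 360/210 = -0.714

-0.714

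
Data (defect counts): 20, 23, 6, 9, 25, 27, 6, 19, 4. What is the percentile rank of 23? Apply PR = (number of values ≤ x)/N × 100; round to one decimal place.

N = 9.
Strictly below 23: 6. Equal to 23: 1.
PR = 7/9 × 100 = 77.8

77.8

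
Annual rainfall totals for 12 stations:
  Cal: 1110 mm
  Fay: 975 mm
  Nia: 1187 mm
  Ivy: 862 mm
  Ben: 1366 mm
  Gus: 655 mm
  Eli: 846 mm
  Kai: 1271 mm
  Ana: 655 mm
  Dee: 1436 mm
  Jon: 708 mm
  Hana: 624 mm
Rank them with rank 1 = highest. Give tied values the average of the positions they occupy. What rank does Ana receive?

Sorted (descending): 1436, 1366, 1271, 1187, 1110, 975, 862, 846, 708, 655, 655, 624
The 2 values of 655 occupy positions 10–11 → average rank (10+11)/2 = 10.5.
Ana has value 655 mm → rank 10.5.

10.5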